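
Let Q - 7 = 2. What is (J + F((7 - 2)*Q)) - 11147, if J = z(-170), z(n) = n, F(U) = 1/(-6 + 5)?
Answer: -11318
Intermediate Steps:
Q = 9 (Q = 7 + 2 = 9)
F(U) = -1 (F(U) = 1/(-1) = -1)
J = -170
(J + F((7 - 2)*Q)) - 11147 = (-170 - 1) - 11147 = -171 - 11147 = -11318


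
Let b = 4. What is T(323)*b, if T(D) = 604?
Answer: 2416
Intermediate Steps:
T(323)*b = 604*4 = 2416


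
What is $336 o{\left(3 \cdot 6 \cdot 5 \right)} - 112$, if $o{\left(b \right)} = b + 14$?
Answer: $34832$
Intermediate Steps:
$o{\left(b \right)} = 14 + b$
$336 o{\left(3 \cdot 6 \cdot 5 \right)} - 112 = 336 \left(14 + 3 \cdot 6 \cdot 5\right) - 112 = 336 \left(14 + 18 \cdot 5\right) - 112 = 336 \left(14 + 90\right) - 112 = 336 \cdot 104 - 112 = 34944 - 112 = 34832$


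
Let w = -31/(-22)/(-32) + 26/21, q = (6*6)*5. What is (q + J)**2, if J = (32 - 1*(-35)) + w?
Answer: 13463769828601/218566656 ≈ 61600.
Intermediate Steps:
q = 180 (q = 36*5 = 180)
w = 17653/14784 (w = -31*(-1/22)*(-1/32) + 26*(1/21) = (31/22)*(-1/32) + 26/21 = -31/704 + 26/21 = 17653/14784 ≈ 1.1941)
J = 1008181/14784 (J = (32 - 1*(-35)) + 17653/14784 = (32 + 35) + 17653/14784 = 67 + 17653/14784 = 1008181/14784 ≈ 68.194)
(q + J)**2 = (180 + 1008181/14784)**2 = (3669301/14784)**2 = 13463769828601/218566656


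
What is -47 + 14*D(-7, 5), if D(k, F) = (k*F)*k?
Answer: 3383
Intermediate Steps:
D(k, F) = F*k² (D(k, F) = (F*k)*k = F*k²)
-47 + 14*D(-7, 5) = -47 + 14*(5*(-7)²) = -47 + 14*(5*49) = -47 + 14*245 = -47 + 3430 = 3383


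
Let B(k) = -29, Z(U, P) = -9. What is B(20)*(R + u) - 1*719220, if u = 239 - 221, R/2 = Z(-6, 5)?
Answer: -719220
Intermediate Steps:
R = -18 (R = 2*(-9) = -18)
u = 18
B(20)*(R + u) - 1*719220 = -29*(-18 + 18) - 1*719220 = -29*0 - 719220 = 0 - 719220 = -719220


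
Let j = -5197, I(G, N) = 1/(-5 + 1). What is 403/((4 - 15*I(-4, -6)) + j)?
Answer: -1612/20757 ≈ -0.077661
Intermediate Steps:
I(G, N) = -1/4 (I(G, N) = 1/(-4) = -1/4)
403/((4 - 15*I(-4, -6)) + j) = 403/((4 - 15*(-1/4)) - 5197) = 403/((4 + 15/4) - 5197) = 403/(31/4 - 5197) = 403/(-20757/4) = 403*(-4/20757) = -1612/20757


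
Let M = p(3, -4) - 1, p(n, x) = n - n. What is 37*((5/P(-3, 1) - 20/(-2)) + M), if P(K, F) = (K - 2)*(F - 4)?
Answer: 1036/3 ≈ 345.33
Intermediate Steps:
p(n, x) = 0
P(K, F) = (-4 + F)*(-2 + K) (P(K, F) = (-2 + K)*(-4 + F) = (-4 + F)*(-2 + K))
M = -1 (M = 0 - 1 = -1)
37*((5/P(-3, 1) - 20/(-2)) + M) = 37*((5/(8 - 4*(-3) - 2*1 + 1*(-3)) - 20/(-2)) - 1) = 37*((5/(8 + 12 - 2 - 3) - 20*(-1/2)) - 1) = 37*((5/15 + 10) - 1) = 37*((5*(1/15) + 10) - 1) = 37*((1/3 + 10) - 1) = 37*(31/3 - 1) = 37*(28/3) = 1036/3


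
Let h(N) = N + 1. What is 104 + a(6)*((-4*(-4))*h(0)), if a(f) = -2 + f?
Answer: 168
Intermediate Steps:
h(N) = 1 + N
104 + a(6)*((-4*(-4))*h(0)) = 104 + (-2 + 6)*((-4*(-4))*(1 + 0)) = 104 + 4*(16*1) = 104 + 4*16 = 104 + 64 = 168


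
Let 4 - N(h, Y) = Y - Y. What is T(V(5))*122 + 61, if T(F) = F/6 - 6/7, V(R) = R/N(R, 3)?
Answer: -1525/84 ≈ -18.155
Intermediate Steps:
N(h, Y) = 4 (N(h, Y) = 4 - (Y - Y) = 4 - 1*0 = 4 + 0 = 4)
V(R) = R/4
T(F) = -6/7 + F/6 (T(F) = F*(⅙) - 6*⅐ = F/6 - 6/7 = -6/7 + F/6)
T(V(5))*122 + 61 = (-6/7 + ((¼)*5)/6)*122 + 61 = (-6/7 + (⅙)*(5/4))*122 + 61 = (-6/7 + 5/24)*122 + 61 = -109/168*122 + 61 = -6649/84 + 61 = -1525/84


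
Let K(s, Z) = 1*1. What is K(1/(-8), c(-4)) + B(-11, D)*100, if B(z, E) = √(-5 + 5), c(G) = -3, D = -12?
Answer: 1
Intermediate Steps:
B(z, E) = 0 (B(z, E) = √0 = 0)
K(s, Z) = 1
K(1/(-8), c(-4)) + B(-11, D)*100 = 1 + 0*100 = 1 + 0 = 1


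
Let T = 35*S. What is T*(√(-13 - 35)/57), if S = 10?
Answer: 1400*I*√3/57 ≈ 42.542*I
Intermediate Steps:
T = 350 (T = 35*10 = 350)
T*(√(-13 - 35)/57) = 350*(√(-13 - 35)/57) = 350*(√(-48)*(1/57)) = 350*((4*I*√3)*(1/57)) = 350*(4*I*√3/57) = 1400*I*√3/57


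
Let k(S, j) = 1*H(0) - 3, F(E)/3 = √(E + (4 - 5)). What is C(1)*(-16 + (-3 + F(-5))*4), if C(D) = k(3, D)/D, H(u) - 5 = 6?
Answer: -224 + 96*I*√6 ≈ -224.0 + 235.15*I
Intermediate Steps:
H(u) = 11 (H(u) = 5 + 6 = 11)
F(E) = 3*√(-1 + E) (F(E) = 3*√(E + (4 - 5)) = 3*√(E - 1) = 3*√(-1 + E))
k(S, j) = 8 (k(S, j) = 1*11 - 3 = 11 - 3 = 8)
C(D) = 8/D
C(1)*(-16 + (-3 + F(-5))*4) = (8/1)*(-16 + (-3 + 3*√(-1 - 5))*4) = (8*1)*(-16 + (-3 + 3*√(-6))*4) = 8*(-16 + (-3 + 3*(I*√6))*4) = 8*(-16 + (-3 + 3*I*√6)*4) = 8*(-16 + (-12 + 12*I*√6)) = 8*(-28 + 12*I*√6) = -224 + 96*I*√6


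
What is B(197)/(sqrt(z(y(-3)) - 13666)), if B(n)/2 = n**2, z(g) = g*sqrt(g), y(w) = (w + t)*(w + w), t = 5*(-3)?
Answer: -38809*I*sqrt(2)/sqrt(6833 - 324*sqrt(3)) ≈ -693.03*I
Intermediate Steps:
t = -15
y(w) = 2*w*(-15 + w) (y(w) = (w - 15)*(w + w) = (-15 + w)*(2*w) = 2*w*(-15 + w))
z(g) = g**(3/2)
B(n) = 2*n**2
B(197)/(sqrt(z(y(-3)) - 13666)) = (2*197**2)/(sqrt((2*(-3)*(-15 - 3))**(3/2) - 13666)) = (2*38809)/(sqrt((2*(-3)*(-18))**(3/2) - 13666)) = 77618/(sqrt(108**(3/2) - 13666)) = 77618/(sqrt(648*sqrt(3) - 13666)) = 77618/(sqrt(-13666 + 648*sqrt(3))) = 77618/sqrt(-13666 + 648*sqrt(3))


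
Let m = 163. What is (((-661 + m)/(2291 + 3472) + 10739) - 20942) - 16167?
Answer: -50656936/1921 ≈ -26370.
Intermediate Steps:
(((-661 + m)/(2291 + 3472) + 10739) - 20942) - 16167 = (((-661 + 163)/(2291 + 3472) + 10739) - 20942) - 16167 = ((-498/5763 + 10739) - 20942) - 16167 = ((-498*1/5763 + 10739) - 20942) - 16167 = ((-166/1921 + 10739) - 20942) - 16167 = (20629453/1921 - 20942) - 16167 = -19600129/1921 - 16167 = -50656936/1921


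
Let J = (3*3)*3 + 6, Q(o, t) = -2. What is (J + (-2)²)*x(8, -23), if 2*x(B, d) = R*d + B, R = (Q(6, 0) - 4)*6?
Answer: 15466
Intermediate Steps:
R = -36 (R = (-2 - 4)*6 = -6*6 = -36)
x(B, d) = B/2 - 18*d (x(B, d) = (-36*d + B)/2 = (B - 36*d)/2 = B/2 - 18*d)
J = 33 (J = 9*3 + 6 = 27 + 6 = 33)
(J + (-2)²)*x(8, -23) = (33 + (-2)²)*((½)*8 - 18*(-23)) = (33 + 4)*(4 + 414) = 37*418 = 15466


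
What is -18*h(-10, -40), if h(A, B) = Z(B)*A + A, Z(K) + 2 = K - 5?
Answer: -8280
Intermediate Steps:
Z(K) = -7 + K (Z(K) = -2 + (K - 5) = -2 + (-5 + K) = -7 + K)
h(A, B) = A + A*(-7 + B) (h(A, B) = (-7 + B)*A + A = A*(-7 + B) + A = A + A*(-7 + B))
-18*h(-10, -40) = -(-180)*(-6 - 40) = -(-180)*(-46) = -18*460 = -8280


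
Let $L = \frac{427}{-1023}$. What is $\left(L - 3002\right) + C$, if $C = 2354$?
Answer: $- \frac{663331}{1023} \approx -648.42$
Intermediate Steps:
$L = - \frac{427}{1023}$ ($L = 427 \left(- \frac{1}{1023}\right) = - \frac{427}{1023} \approx -0.4174$)
$\left(L - 3002\right) + C = \left(- \frac{427}{1023} - 3002\right) + 2354 = - \frac{3071473}{1023} + 2354 = - \frac{663331}{1023}$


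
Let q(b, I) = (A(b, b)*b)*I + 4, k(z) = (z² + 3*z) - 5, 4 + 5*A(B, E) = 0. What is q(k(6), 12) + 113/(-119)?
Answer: -278073/595 ≈ -467.35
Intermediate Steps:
A(B, E) = -⅘ (A(B, E) = -⅘ + (⅕)*0 = -⅘ + 0 = -⅘)
k(z) = -5 + z² + 3*z
q(b, I) = 4 - 4*I*b/5 (q(b, I) = (-4*b/5)*I + 4 = -4*I*b/5 + 4 = 4 - 4*I*b/5)
q(k(6), 12) + 113/(-119) = (4 - ⅘*12*(-5 + 6² + 3*6)) + 113/(-119) = (4 - ⅘*12*(-5 + 36 + 18)) - 1/119*113 = (4 - ⅘*12*49) - 113/119 = (4 - 2352/5) - 113/119 = -2332/5 - 113/119 = -278073/595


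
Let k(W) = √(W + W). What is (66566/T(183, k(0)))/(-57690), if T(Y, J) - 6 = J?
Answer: -33283/173070 ≈ -0.19231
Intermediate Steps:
k(W) = √2*√W (k(W) = √(2*W) = √2*√W)
T(Y, J) = 6 + J
(66566/T(183, k(0)))/(-57690) = (66566/(6 + √2*√0))/(-57690) = (66566/(6 + √2*0))*(-1/57690) = (66566/(6 + 0))*(-1/57690) = (66566/6)*(-1/57690) = (66566*(⅙))*(-1/57690) = (33283/3)*(-1/57690) = -33283/173070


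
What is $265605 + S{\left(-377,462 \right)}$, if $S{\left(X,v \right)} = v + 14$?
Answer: $266081$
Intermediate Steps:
$S{\left(X,v \right)} = 14 + v$
$265605 + S{\left(-377,462 \right)} = 265605 + \left(14 + 462\right) = 265605 + 476 = 266081$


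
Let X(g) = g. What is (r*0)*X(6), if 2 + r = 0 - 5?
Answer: 0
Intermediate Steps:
r = -7 (r = -2 + (0 - 5) = -2 - 5 = -7)
(r*0)*X(6) = -7*0*6 = 0*6 = 0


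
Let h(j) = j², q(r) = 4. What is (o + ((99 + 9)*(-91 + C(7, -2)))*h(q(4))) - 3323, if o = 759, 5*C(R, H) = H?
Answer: -802516/5 ≈ -1.6050e+5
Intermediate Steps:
C(R, H) = H/5
(o + ((99 + 9)*(-91 + C(7, -2)))*h(q(4))) - 3323 = (759 + ((99 + 9)*(-91 + (⅕)*(-2)))*4²) - 3323 = (759 + (108*(-91 - ⅖))*16) - 3323 = (759 + (108*(-457/5))*16) - 3323 = (759 - 49356/5*16) - 3323 = (759 - 789696/5) - 3323 = -785901/5 - 3323 = -802516/5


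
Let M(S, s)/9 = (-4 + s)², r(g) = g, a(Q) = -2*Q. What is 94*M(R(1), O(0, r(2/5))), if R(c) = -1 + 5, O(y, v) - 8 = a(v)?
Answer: 216576/25 ≈ 8663.0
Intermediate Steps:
O(y, v) = 8 - 2*v
R(c) = 4
M(S, s) = 9*(-4 + s)²
94*M(R(1), O(0, r(2/5))) = 94*(9*(-4 + (8 - 4/5))²) = 94*(9*(-4 + (8 - 2*⅖))²) = 94*(9*(-4 + (8 - ⅘))²) = 94*(9*(-4 + 36/5)²) = 94*(9*(16/5)²) = 94*(9*(256/25)) = 94*(2304/25) = 216576/25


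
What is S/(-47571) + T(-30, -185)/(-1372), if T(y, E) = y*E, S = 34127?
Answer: -155420647/32633706 ≈ -4.7626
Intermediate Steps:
T(y, E) = E*y
S/(-47571) + T(-30, -185)/(-1372) = 34127/(-47571) - 185*(-30)/(-1372) = 34127*(-1/47571) + 5550*(-1/1372) = -34127/47571 - 2775/686 = -155420647/32633706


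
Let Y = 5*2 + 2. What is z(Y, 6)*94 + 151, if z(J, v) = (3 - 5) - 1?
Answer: -131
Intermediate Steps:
Y = 12 (Y = 10 + 2 = 12)
z(J, v) = -3 (z(J, v) = -2 - 1 = -3)
z(Y, 6)*94 + 151 = -3*94 + 151 = -282 + 151 = -131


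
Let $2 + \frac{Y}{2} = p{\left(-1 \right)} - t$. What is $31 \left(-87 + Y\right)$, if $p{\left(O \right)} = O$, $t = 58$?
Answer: $-6479$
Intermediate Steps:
$Y = -122$ ($Y = -4 + 2 \left(-1 - 58\right) = -4 + 2 \left(-59\right) = -4 - 118 = -122$)
$31 \left(-87 + Y\right) = 31 \left(-87 - 122\right) = 31 \left(-209\right) = -6479$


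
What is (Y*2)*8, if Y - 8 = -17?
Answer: -144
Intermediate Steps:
Y = -9 (Y = 8 - 17 = -9)
(Y*2)*8 = -9*2*8 = -18*8 = -144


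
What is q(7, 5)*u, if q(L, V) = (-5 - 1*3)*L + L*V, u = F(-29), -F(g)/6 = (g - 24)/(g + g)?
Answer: 3339/29 ≈ 115.14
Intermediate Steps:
F(g) = -3*(-24 + g)/g (F(g) = -6*(g - 24)/(g + g) = -6*(-24 + g)/(2*g) = -6*(-24 + g)*1/(2*g) = -3*(-24 + g)/g)
u = -159/29 (u = -3 + 72/(-29) = -3 + 72*(-1/29) = -3 - 72/29 = -159/29 ≈ -5.4828)
q(L, V) = -8*L + L*V (q(L, V) = (-5 - 3)*L + L*V = -8*L + L*V)
q(7, 5)*u = (7*(-8 + 5))*(-159/29) = (7*(-3))*(-159/29) = -21*(-159/29) = 3339/29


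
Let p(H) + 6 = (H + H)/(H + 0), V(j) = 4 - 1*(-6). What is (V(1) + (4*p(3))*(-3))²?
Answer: 3364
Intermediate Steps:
V(j) = 10 (V(j) = 4 + 6 = 10)
p(H) = -4 (p(H) = -6 + (H + H)/(H + 0) = -6 + (2*H)/H = -6 + 2 = -4)
(V(1) + (4*p(3))*(-3))² = (10 + (4*(-4))*(-3))² = (10 - 16*(-3))² = (10 + 48)² = 58² = 3364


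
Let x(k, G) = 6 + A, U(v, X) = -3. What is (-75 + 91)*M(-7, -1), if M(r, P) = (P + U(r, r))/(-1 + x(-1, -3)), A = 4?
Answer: -64/9 ≈ -7.1111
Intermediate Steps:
x(k, G) = 10 (x(k, G) = 6 + 4 = 10)
M(r, P) = -⅓ + P/9 (M(r, P) = (P - 3)/(-1 + 10) = (-3 + P)/9 = (-3 + P)*(⅑) = -⅓ + P/9)
(-75 + 91)*M(-7, -1) = (-75 + 91)*(-⅓ + (⅑)*(-1)) = 16*(-⅓ - ⅑) = 16*(-4/9) = -64/9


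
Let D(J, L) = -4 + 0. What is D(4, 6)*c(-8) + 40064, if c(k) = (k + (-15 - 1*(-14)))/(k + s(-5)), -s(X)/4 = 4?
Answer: 80125/2 ≈ 40063.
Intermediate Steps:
D(J, L) = -4
s(X) = -16 (s(X) = -4*4 = -16)
c(k) = (-1 + k)/(-16 + k) (c(k) = (k + (-15 - 1*(-14)))/(k - 16) = (k + (-15 + 14))/(-16 + k) = (k - 1)/(-16 + k) = (-1 + k)/(-16 + k))
D(4, 6)*c(-8) + 40064 = -4*(-1 - 8)/(-16 - 8) + 40064 = -4*(-9)/(-24) + 40064 = -(-1)*(-9)/6 + 40064 = -4*3/8 + 40064 = -3/2 + 40064 = 80125/2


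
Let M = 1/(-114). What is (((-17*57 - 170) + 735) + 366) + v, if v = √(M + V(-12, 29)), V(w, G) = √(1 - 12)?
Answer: -38 + √(-114 + 12996*I*√11)/114 ≈ -36.714 + 1.2895*I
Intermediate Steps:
M = -1/114 ≈ -0.0087719
V(w, G) = I*√11 (V(w, G) = √(-11) = I*√11)
v = √(-1/114 + I*√11) ≈ 1.2861 + 1.2895*I
(((-17*57 - 170) + 735) + 366) + v = (((-17*57 - 170) + 735) + 366) + √(-114 + 12996*I*√11)/114 = (((-969 - 170) + 735) + 366) + √(-114 + 12996*I*√11)/114 = ((-1139 + 735) + 366) + √(-114 + 12996*I*√11)/114 = (-404 + 366) + √(-114 + 12996*I*√11)/114 = -38 + √(-114 + 12996*I*√11)/114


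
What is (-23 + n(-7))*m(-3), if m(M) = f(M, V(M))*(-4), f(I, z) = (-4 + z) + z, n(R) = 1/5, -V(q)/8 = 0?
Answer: -1824/5 ≈ -364.80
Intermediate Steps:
V(q) = 0 (V(q) = -8*0 = 0)
n(R) = ⅕
f(I, z) = -4 + 2*z
m(M) = 16 (m(M) = (-4 + 2*0)*(-4) = (-4 + 0)*(-4) = -4*(-4) = 16)
(-23 + n(-7))*m(-3) = (-23 + ⅕)*16 = -114/5*16 = -1824/5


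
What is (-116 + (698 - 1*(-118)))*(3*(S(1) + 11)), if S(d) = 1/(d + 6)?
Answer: 23400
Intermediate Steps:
S(d) = 1/(6 + d)
(-116 + (698 - 1*(-118)))*(3*(S(1) + 11)) = (-116 + (698 - 1*(-118)))*(3*(1/(6 + 1) + 11)) = (-116 + (698 + 118))*(3*(1/7 + 11)) = (-116 + 816)*(3*(⅐ + 11)) = 700*(3*(78/7)) = 700*(234/7) = 23400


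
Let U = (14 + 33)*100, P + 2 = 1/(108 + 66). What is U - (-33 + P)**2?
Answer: 105221279/30276 ≈ 3475.4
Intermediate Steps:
P = -347/174 (P = -2 + 1/(108 + 66) = -2 + 1/174 = -347/174 ≈ -1.9943)
U = 4700 (U = 47*100 = 4700)
U - (-33 + P)**2 = 4700 - (-33 - 347/174)**2 = 4700 - (-6089/174)**2 = 4700 - 1*37075921/30276 = 4700 - 37075921/30276 = 105221279/30276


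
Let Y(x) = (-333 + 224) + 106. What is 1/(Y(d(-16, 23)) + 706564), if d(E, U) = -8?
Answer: 1/706561 ≈ 1.4153e-6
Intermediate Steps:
Y(x) = -3 (Y(x) = -109 + 106 = -3)
1/(Y(d(-16, 23)) + 706564) = 1/(-3 + 706564) = 1/706561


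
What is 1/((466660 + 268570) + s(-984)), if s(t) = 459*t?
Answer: 1/283574 ≈ 3.5264e-6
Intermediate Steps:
1/((466660 + 268570) + s(-984)) = 1/((466660 + 268570) + 459*(-984)) = 1/(735230 - 451656) = 1/283574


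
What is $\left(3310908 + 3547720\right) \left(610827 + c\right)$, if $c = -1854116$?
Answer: $-8527256747492$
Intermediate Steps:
$\left(3310908 + 3547720\right) \left(610827 + c\right) = \left(3310908 + 3547720\right) \left(610827 - 1854116\right) = 6858628 \left(-1243289\right) = -8527256747492$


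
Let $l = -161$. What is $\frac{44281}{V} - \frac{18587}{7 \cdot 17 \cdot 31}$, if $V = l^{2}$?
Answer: $- \frac{45491574}{13660367} \approx -3.3302$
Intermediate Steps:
$V = 25921$ ($V = \left(-161\right)^{2} = 25921$)
$\frac{44281}{V} - \frac{18587}{7 \cdot 17 \cdot 31} = \frac{44281}{25921} - \frac{18587}{7 \cdot 17 \cdot 31} = 44281 \cdot \frac{1}{25921} - \frac{18587}{119 \cdot 31} = \frac{44281}{25921} - \frac{18587}{3689} = - \frac{45491574}{13660367}$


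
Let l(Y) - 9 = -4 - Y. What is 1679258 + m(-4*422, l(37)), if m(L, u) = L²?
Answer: 4528602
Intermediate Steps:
l(Y) = 5 - Y (l(Y) = 9 + (-4 - Y) = 5 - Y)
1679258 + m(-4*422, l(37)) = 1679258 + (-4*422)² = 1679258 + (-1688)² = 1679258 + 2849344 = 4528602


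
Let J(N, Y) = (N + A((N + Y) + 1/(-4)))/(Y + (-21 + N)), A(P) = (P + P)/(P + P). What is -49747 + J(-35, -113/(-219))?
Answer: -604468351/12151 ≈ -49746.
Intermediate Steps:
A(P) = 1 (A(P) = (2*P)/((2*P)) = (2*P)*(1/(2*P)) = 1)
J(N, Y) = (1 + N)/(-21 + N + Y) (J(N, Y) = (N + 1)/(Y + (-21 + N)) = (1 + N)/(-21 + N + Y))
-49747 + J(-35, -113/(-219)) = -49747 + (1 - 35)/(-21 - 35 - 113/(-219)) = -49747 - 34/(-21 - 35 - 113*(-1/219)) = -49747 - 34/(-21 - 35 + 113/219) = -49747 - 34/(-12151/219) = -49747 - 219/12151*(-34) = -49747 + 7446/12151 = -604468351/12151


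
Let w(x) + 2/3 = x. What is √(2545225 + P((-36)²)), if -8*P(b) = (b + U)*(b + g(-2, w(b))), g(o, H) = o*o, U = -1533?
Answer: 5*√413398/2 ≈ 1607.4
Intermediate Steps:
w(x) = -⅔ + x
g(o, H) = o²
P(b) = -(-1533 + b)*(4 + b)/8 (P(b) = -(b - 1533)*(b + (-2)²)/8 = -(-1533 + b)*(b + 4)/8 = -(-1533 + b)*(4 + b)/8)
√(2545225 + P((-36)²)) = √(2545225 + (1533/2 - ((-36)²)²/8 + (1529/8)*(-36)²)) = √(2545225 + (1533/2 - ⅛*1296² + (1529/8)*1296)) = √(2545225 + (1533/2 - ⅛*1679616 + 247698)) = √(2545225 + (1533/2 - 209952 + 247698)) = √(2545225 + 77025/2) = √(5167475/2) = 5*√413398/2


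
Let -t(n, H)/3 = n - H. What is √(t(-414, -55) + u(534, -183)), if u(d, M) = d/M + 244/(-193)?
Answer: √148696321759/11773 ≈ 32.754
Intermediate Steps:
t(n, H) = -3*n + 3*H (t(n, H) = -3*(n - H) = -3*n + 3*H)
u(d, M) = -244/193 + d/M (u(d, M) = d/M + 244*(-1/193) = d/M - 244/193 = -244/193 + d/M)
√(t(-414, -55) + u(534, -183)) = √((-3*(-414) + 3*(-55)) + (-244/193 + 534/(-183))) = √((1242 - 165) + (-244/193 + 534*(-1/183))) = √(1077 + (-244/193 - 178/61)) = √(1077 - 49238/11773) = √(12630283/11773) = √148696321759/11773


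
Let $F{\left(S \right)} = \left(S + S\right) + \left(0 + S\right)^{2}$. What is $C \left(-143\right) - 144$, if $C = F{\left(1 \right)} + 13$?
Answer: $-2432$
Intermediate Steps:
$F{\left(S \right)} = S^{2} + 2 S$ ($F{\left(S \right)} = 2 S + S^{2} = S^{2} + 2 S$)
$C = 16$ ($C = 1 \left(2 + 1\right) + 13 = 1 \cdot 3 + 13 = 3 + 13 = 16$)
$C \left(-143\right) - 144 = 16 \left(-143\right) - 144 = -2288 - 144 = -2432$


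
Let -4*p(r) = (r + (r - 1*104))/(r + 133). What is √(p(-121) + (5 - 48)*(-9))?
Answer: √56766/12 ≈ 19.855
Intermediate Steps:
p(r) = -(-104 + 2*r)/(4*(133 + r)) (p(r) = -(r + (r - 1*104))/(4*(r + 133)) = -(r + (r - 104))/(4*(133 + r)) = -(r + (-104 + r))/(4*(133 + r)) = -(-104 + 2*r)/(4*(133 + r)))
√(p(-121) + (5 - 48)*(-9)) = √((52 - 1*(-121))/(2*(133 - 121)) + (5 - 48)*(-9)) = √((½)*(52 + 121)/12 - 43*(-9)) = √((½)*(1/12)*173 + 387) = √(173/24 + 387) = √(9461/24) = √56766/12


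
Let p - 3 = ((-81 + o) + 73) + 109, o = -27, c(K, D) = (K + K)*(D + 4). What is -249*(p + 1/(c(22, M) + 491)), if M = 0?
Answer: -12788640/667 ≈ -19173.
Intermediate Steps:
c(K, D) = 2*K*(4 + D) (c(K, D) = (2*K)*(4 + D) = 2*K*(4 + D))
p = 77 (p = 3 + (((-81 - 27) + 73) + 109) = 3 + ((-108 + 73) + 109) = 3 + (-35 + 109) = 3 + 74 = 77)
-249*(p + 1/(c(22, M) + 491)) = -249*(77 + 1/(2*22*(4 + 0) + 491)) = -249*(77 + 1/(2*22*4 + 491)) = -249*(77 + 1/(176 + 491)) = -249*(77 + 1/667) = -249*51360/667 = -12788640/667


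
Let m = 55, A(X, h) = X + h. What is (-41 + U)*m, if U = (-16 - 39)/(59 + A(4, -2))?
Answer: -140580/61 ≈ -2304.6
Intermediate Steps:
U = -55/61 (U = (-16 - 39)/(59 + (4 - 2)) = -55/(59 + 2) = -55/61 ≈ -0.90164)
(-41 + U)*m = (-41 - 55/61)*55 = -2556/61*55 = -140580/61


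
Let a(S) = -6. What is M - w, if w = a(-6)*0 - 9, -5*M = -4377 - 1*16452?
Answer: 20874/5 ≈ 4174.8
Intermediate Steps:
M = 20829/5 (M = -(-4377 - 1*16452)/5 = -(-4377 - 16452)/5 = -⅕*(-20829) = 20829/5 ≈ 4165.8)
w = -9 (w = -6*0 - 9 = 0 - 9 = -9)
M - w = 20829/5 - 1*(-9) = 20829/5 + 9 = 20874/5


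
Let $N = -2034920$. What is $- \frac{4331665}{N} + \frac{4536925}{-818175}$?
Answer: $- \frac{45505755277}{13319365368} \approx -3.4165$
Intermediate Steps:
$- \frac{4331665}{N} + \frac{4536925}{-818175} = - \frac{4331665}{-2034920} + \frac{4536925}{-818175} = \left(-4331665\right) \left(- \frac{1}{2034920}\right) + 4536925 \left(- \frac{1}{818175}\right) = \frac{866333}{406984} - \frac{181477}{32727} = - \frac{45505755277}{13319365368}$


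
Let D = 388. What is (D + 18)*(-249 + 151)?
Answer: -39788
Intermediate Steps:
(D + 18)*(-249 + 151) = (388 + 18)*(-249 + 151) = 406*(-98) = -39788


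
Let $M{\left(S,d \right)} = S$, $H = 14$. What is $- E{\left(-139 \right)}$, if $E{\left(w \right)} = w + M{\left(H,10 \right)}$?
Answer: $125$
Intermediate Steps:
$E{\left(w \right)} = 14 + w$ ($E{\left(w \right)} = w + 14 = 14 + w$)
$- E{\left(-139 \right)} = - (14 - 139) = \left(-1\right) \left(-125\right) = 125$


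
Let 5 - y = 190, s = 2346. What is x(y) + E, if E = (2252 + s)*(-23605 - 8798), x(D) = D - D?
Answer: -148988994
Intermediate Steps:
y = -185 (y = 5 - 1*190 = 5 - 190 = -185)
x(D) = 0
E = -148988994 (E = (2252 + 2346)*(-23605 - 8798) = 4598*(-32403) = -148988994)
x(y) + E = 0 - 148988994 = -148988994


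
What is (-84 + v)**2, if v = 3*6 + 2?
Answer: 4096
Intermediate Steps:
v = 20 (v = 18 + 2 = 20)
(-84 + v)**2 = (-84 + 20)**2 = (-64)**2 = 4096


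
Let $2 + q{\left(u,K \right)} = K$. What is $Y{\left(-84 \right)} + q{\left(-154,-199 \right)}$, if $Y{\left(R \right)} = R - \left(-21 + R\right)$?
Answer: $-180$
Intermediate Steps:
$q{\left(u,K \right)} = -2 + K$
$Y{\left(R \right)} = 21$
$Y{\left(-84 \right)} + q{\left(-154,-199 \right)} = 21 - 201 = -180$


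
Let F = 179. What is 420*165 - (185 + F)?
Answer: 68936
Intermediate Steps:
420*165 - (185 + F) = 420*165 - (185 + 179) = 69300 - 1*364 = 69300 - 364 = 68936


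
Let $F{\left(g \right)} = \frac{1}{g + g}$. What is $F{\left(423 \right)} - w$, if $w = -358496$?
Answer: $\frac{303287617}{846} \approx 3.585 \cdot 10^{5}$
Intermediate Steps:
$F{\left(g \right)} = \frac{1}{2 g}$
$F{\left(423 \right)} - w = \frac{1}{2 \cdot 423} - -358496 = \frac{1}{2} \cdot \frac{1}{423} + 358496 = \frac{1}{846} + 358496 = \frac{303287617}{846}$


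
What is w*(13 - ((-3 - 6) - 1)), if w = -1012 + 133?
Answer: -20217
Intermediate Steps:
w = -879
w*(13 - ((-3 - 6) - 1)) = -879*(13 - ((-3 - 6) - 1)) = -879*(13 - (-9 - 1)) = -879*(13 - 1*(-10)) = -879*(13 + 10) = -879*23 = -20217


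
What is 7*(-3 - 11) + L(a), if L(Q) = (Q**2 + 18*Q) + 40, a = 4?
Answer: 30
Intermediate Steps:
L(Q) = 40 + Q**2 + 18*Q
7*(-3 - 11) + L(a) = 7*(-3 - 11) + (40 + 4**2 + 18*4) = 7*(-14) + (40 + 16 + 72) = -98 + 128 = 30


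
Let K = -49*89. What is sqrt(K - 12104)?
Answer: I*sqrt(16465) ≈ 128.32*I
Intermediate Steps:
K = -4361
sqrt(K - 12104) = sqrt(-4361 - 12104) = sqrt(-16465) = I*sqrt(16465)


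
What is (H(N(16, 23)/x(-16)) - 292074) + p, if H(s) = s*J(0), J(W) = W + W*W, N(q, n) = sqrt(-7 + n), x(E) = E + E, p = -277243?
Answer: -569317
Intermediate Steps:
x(E) = 2*E
J(W) = W + W**2
H(s) = 0 (H(s) = s*(0*(1 + 0)) = s*(0*1) = s*0 = 0)
(H(N(16, 23)/x(-16)) - 292074) + p = (0 - 292074) - 277243 = -292074 - 277243 = -569317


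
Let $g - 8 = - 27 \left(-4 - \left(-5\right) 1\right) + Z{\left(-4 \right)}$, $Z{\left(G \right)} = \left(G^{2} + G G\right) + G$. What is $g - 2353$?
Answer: $-2344$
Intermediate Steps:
$Z{\left(G \right)} = G + 2 G^{2}$ ($Z{\left(G \right)} = \left(G^{2} + G^{2}\right) + G = 2 G^{2} + G = G + 2 G^{2}$)
$g = 9$ ($g = 8 - \left(4 \left(1 + 2 \left(-4\right)\right) + 27 \left(-4 - \left(-5\right) 1\right)\right) = 8 - \left(4 \left(1 - 8\right) + 27 \left(-4 - -5\right)\right) = 8 - \left(-28 + 27 \left(-4 + 5\right)\right) = 8 + \left(\left(-27\right) 1 + 28\right) = 8 + \left(-27 + 28\right) = 8 + 1 = 9$)
$g - 2353 = 9 - 2353 = -2344$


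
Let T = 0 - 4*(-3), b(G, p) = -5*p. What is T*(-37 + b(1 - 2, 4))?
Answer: -684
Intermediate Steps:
T = 12 (T = 0 + 12 = 12)
T*(-37 + b(1 - 2, 4)) = 12*(-37 - 5*4) = 12*(-37 - 20) = 12*(-57) = -684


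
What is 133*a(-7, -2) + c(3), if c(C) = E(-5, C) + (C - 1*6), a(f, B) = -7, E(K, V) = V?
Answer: -931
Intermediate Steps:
c(C) = -6 + 2*C (c(C) = C + (C - 1*6) = C + (C - 6) = C + (-6 + C) = -6 + 2*C)
133*a(-7, -2) + c(3) = 133*(-7) + (-6 + 2*3) = -931 + (-6 + 6) = -931 + 0 = -931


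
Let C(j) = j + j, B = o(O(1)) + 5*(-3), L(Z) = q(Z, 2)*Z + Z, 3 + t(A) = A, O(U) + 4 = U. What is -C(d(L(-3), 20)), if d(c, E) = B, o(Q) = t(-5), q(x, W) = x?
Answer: 46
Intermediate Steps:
O(U) = -4 + U
t(A) = -3 + A
o(Q) = -8 (o(Q) = -3 - 5 = -8)
L(Z) = Z + Z**2 (L(Z) = Z*Z + Z = Z**2 + Z = Z + Z**2)
B = -23 (B = -8 + 5*(-3) = -8 - 15 = -23)
d(c, E) = -23
C(j) = 2*j
-C(d(L(-3), 20)) = -2*(-23) = -1*(-46) = 46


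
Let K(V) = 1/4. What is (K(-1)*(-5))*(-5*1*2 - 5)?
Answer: 75/4 ≈ 18.750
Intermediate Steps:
K(V) = ¼
(K(-1)*(-5))*(-5*1*2 - 5) = ((¼)*(-5))*(-5*1*2 - 5) = -5*(-5*2 - 5)/4 = -5*(-10 - 5)/4 = -5/4*(-15) = 75/4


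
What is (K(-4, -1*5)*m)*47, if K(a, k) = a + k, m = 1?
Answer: -423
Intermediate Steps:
(K(-4, -1*5)*m)*47 = ((-4 - 1*5)*1)*47 = ((-4 - 5)*1)*47 = -9*1*47 = -9*47 = -423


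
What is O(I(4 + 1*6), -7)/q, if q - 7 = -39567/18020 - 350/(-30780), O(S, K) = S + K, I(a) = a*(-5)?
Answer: -1580768460/133551197 ≈ -11.836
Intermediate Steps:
I(a) = -5*a
O(S, K) = K + S
q = 133551197/27732780 (q = 7 + (-39567/18020 - 350/(-30780)) = 7 + (-39567*1/18020 - 350*(-1/30780)) = 7 + (-39567/18020 + 35/3078) = 7 - 60578263/27732780 = 133551197/27732780 ≈ 4.8156)
O(I(4 + 1*6), -7)/q = (-7 - 5*(4 + 1*6))/(133551197/27732780) = (-7 - 5*(4 + 6))*(27732780/133551197) = (-7 - 5*10)*(27732780/133551197) = (-7 - 50)*(27732780/133551197) = -57*27732780/133551197 = -1580768460/133551197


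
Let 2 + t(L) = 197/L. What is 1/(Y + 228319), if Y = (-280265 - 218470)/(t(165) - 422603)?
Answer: 69729628/15920681226607 ≈ 4.3798e-6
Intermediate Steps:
t(L) = -2 + 197/L
Y = 82291275/69729628 (Y = (-280265 - 218470)/((-2 + 197/165) - 422603) = -498735/((-2 + 197*(1/165)) - 422603) = -498735/((-2 + 197/165) - 422603) = -498735/(-133/165 - 422603) = -498735/(-69729628/165) = -498735*(-165/69729628) = 82291275/69729628 ≈ 1.1801)
1/(Y + 228319) = 1/(82291275/69729628 + 228319) = 1/(15920681226607/69729628) = 69729628/15920681226607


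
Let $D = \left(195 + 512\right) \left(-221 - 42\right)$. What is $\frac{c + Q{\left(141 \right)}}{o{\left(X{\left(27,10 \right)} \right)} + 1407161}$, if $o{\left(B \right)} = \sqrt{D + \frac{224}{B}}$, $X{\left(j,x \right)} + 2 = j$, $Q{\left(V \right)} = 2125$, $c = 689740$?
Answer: $\frac{3477019447375}{7071793806618} - \frac{3459325 i \sqrt{4648301}}{49502556646326} \approx 0.49167 - 0.00015066 i$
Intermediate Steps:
$X{\left(j,x \right)} = -2 + j$
$D = -185941$ ($D = 707 \left(-263\right) = -185941$)
$o{\left(B \right)} = \sqrt{-185941 + \frac{224}{B}}$
$\frac{c + Q{\left(141 \right)}}{o{\left(X{\left(27,10 \right)} \right)} + 1407161} = \frac{689740 + 2125}{\sqrt{-185941 + \frac{224}{-2 + 27}} + 1407161} = \frac{691865}{\sqrt{-185941 + \frac{224}{25}} + 1407161} = \frac{691865}{\sqrt{- \frac{4648301}{25}} + 1407161} = \frac{691865}{\frac{i \sqrt{4648301}}{5} + 1407161} = \frac{691865}{1407161 + \frac{i \sqrt{4648301}}{5}}$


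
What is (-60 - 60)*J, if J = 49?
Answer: -5880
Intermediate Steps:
(-60 - 60)*J = (-60 - 60)*49 = -120*49 = -5880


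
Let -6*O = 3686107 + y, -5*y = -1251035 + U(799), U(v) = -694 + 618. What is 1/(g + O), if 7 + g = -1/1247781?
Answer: -2079635/1364369220087 ≈ -1.5242e-6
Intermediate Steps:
U(v) = -76
y = 1251111/5 (y = -(-1251035 - 76)/5 = -1/5*(-1251111) = 1251111/5 ≈ 2.5022e+5)
O = -9840823/15 (O = -(3686107 + 1251111/5)/6 = -1/6*19681646/5 = -9840823/15 ≈ -6.5606e+5)
g = -8734468/1247781 (g = -7 - 1/1247781 = -8734468/1247781 ≈ -7.0000)
1/(g + O) = 1/(-8734468/1247781 - 9840823/15) = 1/(-1364369220087/2079635) = -2079635/1364369220087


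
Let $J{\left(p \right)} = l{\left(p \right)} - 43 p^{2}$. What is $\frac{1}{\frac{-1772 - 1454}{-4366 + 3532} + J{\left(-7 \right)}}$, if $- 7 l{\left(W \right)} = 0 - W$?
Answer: $- \frac{417}{877423} \approx -0.00047526$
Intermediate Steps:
$l{\left(W \right)} = \frac{W}{7}$ ($l{\left(W \right)} = - \frac{0 - W}{7} = - \frac{\left(-1\right) W}{7} = \frac{W}{7}$)
$J{\left(p \right)} = - 43 p^{2} + \frac{p}{7}$ ($J{\left(p \right)} = \frac{p}{7} - 43 p^{2} = - 43 p^{2} + \frac{p}{7}$)
$\frac{1}{\frac{-1772 - 1454}{-4366 + 3532} + J{\left(-7 \right)}} = \frac{1}{\frac{-1772 - 1454}{-4366 + 3532} + \frac{1}{7} \left(-7\right) \left(1 - -2107\right)} = \frac{1}{- \frac{3226}{-834} + \frac{1}{7} \left(-7\right) \left(1 + 2107\right)} = \frac{1}{\left(-3226\right) \left(- \frac{1}{834}\right) + \frac{1}{7} \left(-7\right) 2108} = \frac{1}{\frac{1613}{417} - 2108} = \frac{1}{- \frac{877423}{417}} = - \frac{417}{877423}$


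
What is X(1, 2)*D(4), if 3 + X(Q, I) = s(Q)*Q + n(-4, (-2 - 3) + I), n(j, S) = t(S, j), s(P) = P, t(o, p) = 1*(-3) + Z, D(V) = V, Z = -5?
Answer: -40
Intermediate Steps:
t(o, p) = -8 (t(o, p) = 1*(-3) - 5 = -3 - 5 = -8)
n(j, S) = -8
X(Q, I) = -11 + Q² (X(Q, I) = -3 + (Q*Q - 8) = -3 + (Q² - 8) = -3 + (-8 + Q²) = -11 + Q²)
X(1, 2)*D(4) = (-11 + 1²)*4 = (-11 + 1)*4 = -10*4 = -40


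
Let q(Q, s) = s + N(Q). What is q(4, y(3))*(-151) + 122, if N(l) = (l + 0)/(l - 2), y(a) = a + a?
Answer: -1086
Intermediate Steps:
y(a) = 2*a
N(l) = l/(-2 + l)
q(Q, s) = s + Q/(-2 + Q)
q(4, y(3))*(-151) + 122 = ((4 + (2*3)*(-2 + 4))/(-2 + 4))*(-151) + 122 = ((4 + 6*2)/2)*(-151) + 122 = ((4 + 12)/2)*(-151) + 122 = ((1/2)*16)*(-151) + 122 = 8*(-151) + 122 = -1208 + 122 = -1086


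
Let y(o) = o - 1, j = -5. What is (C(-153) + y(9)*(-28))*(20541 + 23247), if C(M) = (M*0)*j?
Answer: -9808512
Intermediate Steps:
y(o) = -1 + o
C(M) = 0 (C(M) = (M*0)*(-5) = 0*(-5) = 0)
(C(-153) + y(9)*(-28))*(20541 + 23247) = (0 + (-1 + 9)*(-28))*(20541 + 23247) = (0 + 8*(-28))*43788 = (0 - 224)*43788 = -224*43788 = -9808512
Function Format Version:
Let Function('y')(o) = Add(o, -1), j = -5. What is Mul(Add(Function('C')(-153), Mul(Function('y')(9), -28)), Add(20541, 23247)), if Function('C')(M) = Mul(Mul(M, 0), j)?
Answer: -9808512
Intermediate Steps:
Function('y')(o) = Add(-1, o)
Function('C')(M) = 0 (Function('C')(M) = Mul(Mul(M, 0), -5) = Mul(0, -5) = 0)
Mul(Add(Function('C')(-153), Mul(Function('y')(9), -28)), Add(20541, 23247)) = Mul(Add(0, Mul(Add(-1, 9), -28)), Add(20541, 23247)) = Mul(Add(0, Mul(8, -28)), 43788) = Mul(Add(0, -224), 43788) = Mul(-224, 43788) = -9808512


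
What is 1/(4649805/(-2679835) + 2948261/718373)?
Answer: 385024221691/912111729934 ≈ 0.42212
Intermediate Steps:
1/(4649805/(-2679835) + 2948261/718373) = 1/(4649805*(-1/2679835) + 2948261*(1/718373)) = 1/(-929961/535967 + 2948261/718373) = 1/(912111729934/385024221691) = 385024221691/912111729934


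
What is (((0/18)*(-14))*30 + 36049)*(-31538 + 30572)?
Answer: -34823334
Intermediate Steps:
(((0/18)*(-14))*30 + 36049)*(-31538 + 30572) = (((0*(1/18))*(-14))*30 + 36049)*(-966) = ((0*(-14))*30 + 36049)*(-966) = (0*30 + 36049)*(-966) = (0 + 36049)*(-966) = 36049*(-966) = -34823334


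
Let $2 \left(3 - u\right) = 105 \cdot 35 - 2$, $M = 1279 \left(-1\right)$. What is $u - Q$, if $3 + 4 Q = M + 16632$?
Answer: $-5671$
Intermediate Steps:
$M = -1279$
$Q = \frac{7675}{2}$ ($Q = - \frac{3}{4} + \frac{-1279 + 16632}{4} = - \frac{3}{4} + \frac{1}{4} \cdot 15353 = - \frac{3}{4} + \frac{15353}{4} = \frac{7675}{2} \approx 3837.5$)
$u = - \frac{3667}{2}$ ($u = 3 - \frac{105 \cdot 35 - 2}{2} = 3 - \frac{3675 - 2}{2} = 3 - \frac{3673}{2} = - \frac{3667}{2} \approx -1833.5$)
$u - Q = - \frac{3667}{2} - \frac{7675}{2} = -5671$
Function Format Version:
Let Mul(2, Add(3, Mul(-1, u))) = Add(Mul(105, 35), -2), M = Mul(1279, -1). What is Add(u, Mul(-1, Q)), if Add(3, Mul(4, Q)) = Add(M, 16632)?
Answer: -5671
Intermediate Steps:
M = -1279
Q = Rational(7675, 2) (Q = Add(Rational(-3, 4), Mul(Rational(1, 4), Add(-1279, 16632))) = Add(Rational(-3, 4), Mul(Rational(1, 4), 15353)) = Add(Rational(-3, 4), Rational(15353, 4)) = Rational(7675, 2) ≈ 3837.5)
u = Rational(-3667, 2) (u = Add(3, Mul(Rational(-1, 2), Add(Mul(105, 35), -2))) = Add(3, Mul(Rational(-1, 2), Add(3675, -2))) = Add(3, Mul(Rational(-1, 2), 3673)) = Add(3, Rational(-3673, 2)) = Rational(-3667, 2) ≈ -1833.5)
Add(u, Mul(-1, Q)) = Add(Rational(-3667, 2), Mul(-1, Rational(7675, 2))) = Add(Rational(-3667, 2), Rational(-7675, 2)) = -5671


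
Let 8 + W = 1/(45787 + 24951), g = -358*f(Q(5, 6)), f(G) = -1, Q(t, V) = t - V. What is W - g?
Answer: -25890107/70738 ≈ -366.00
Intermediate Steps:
g = 358 (g = -358*(-1) = 358)
W = -565903/70738 (W = -8 + 1/(45787 + 24951) = -8 + 1/70738 = -565903/70738 ≈ -8.0000)
W - g = -565903/70738 - 1*358 = -565903/70738 - 358 = -25890107/70738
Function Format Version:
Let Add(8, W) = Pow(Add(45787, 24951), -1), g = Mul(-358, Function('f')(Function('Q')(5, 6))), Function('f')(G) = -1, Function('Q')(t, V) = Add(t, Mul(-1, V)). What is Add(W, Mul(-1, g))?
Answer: Rational(-25890107, 70738) ≈ -366.00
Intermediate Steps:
g = 358 (g = Mul(-358, -1) = 358)
W = Rational(-565903, 70738) (W = Add(-8, Pow(Add(45787, 24951), -1)) = Add(-8, Pow(70738, -1)) = Add(-8, Rational(1, 70738)) = Rational(-565903, 70738) ≈ -8.0000)
Add(W, Mul(-1, g)) = Add(Rational(-565903, 70738), Mul(-1, 358)) = Add(Rational(-565903, 70738), -358) = Rational(-25890107, 70738)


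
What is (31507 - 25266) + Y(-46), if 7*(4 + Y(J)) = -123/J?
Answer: 2008437/322 ≈ 6237.4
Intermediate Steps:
Y(J) = -4 - 123/(7*J) (Y(J) = -4 + (-123/J)/7 = -4 - 123/(7*J))
(31507 - 25266) + Y(-46) = (31507 - 25266) + (-4 - 123/7/(-46)) = 6241 + (-4 - 123/7*(-1/46)) = 6241 + (-4 + 123/322) = 6241 - 1165/322 = 2008437/322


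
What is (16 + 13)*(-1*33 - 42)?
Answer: -2175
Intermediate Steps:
(16 + 13)*(-1*33 - 42) = 29*(-33 - 42) = 29*(-75) = -2175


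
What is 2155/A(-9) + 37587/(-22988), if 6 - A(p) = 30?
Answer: -12610307/137928 ≈ -91.427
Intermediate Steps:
A(p) = -24 (A(p) = 6 - 1*30 = 6 - 30 = -24)
2155/A(-9) + 37587/(-22988) = 2155/(-24) + 37587/(-22988) = 2155*(-1/24) + 37587*(-1/22988) = -2155/24 - 37587/22988 = -12610307/137928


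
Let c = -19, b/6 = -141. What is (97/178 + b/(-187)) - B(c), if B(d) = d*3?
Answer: 2066029/33286 ≈ 62.069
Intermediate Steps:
b = -846 (b = 6*(-141) = -846)
B(d) = 3*d
(97/178 + b/(-187)) - B(c) = (97/178 - 846/(-187)) - 3*(-19) = (97*(1/178) - 846*(-1/187)) - 1*(-57) = (97/178 + 846/187) + 57 = 168727/33286 + 57 = 2066029/33286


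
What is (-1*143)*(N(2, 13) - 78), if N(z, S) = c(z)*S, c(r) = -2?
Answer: 14872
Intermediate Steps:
N(z, S) = -2*S
(-1*143)*(N(2, 13) - 78) = (-1*143)*(-2*13 - 78) = -143*(-26 - 78) = -143*(-104) = 14872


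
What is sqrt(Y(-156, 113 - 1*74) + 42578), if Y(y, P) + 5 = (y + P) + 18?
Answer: sqrt(42474) ≈ 206.09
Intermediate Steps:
Y(y, P) = 13 + P + y (Y(y, P) = -5 + ((y + P) + 18) = -5 + ((P + y) + 18) = -5 + (18 + P + y) = 13 + P + y)
sqrt(Y(-156, 113 - 1*74) + 42578) = sqrt((13 + (113 - 1*74) - 156) + 42578) = sqrt((13 + (113 - 74) - 156) + 42578) = sqrt((13 + 39 - 156) + 42578) = sqrt(-104 + 42578) = sqrt(42474)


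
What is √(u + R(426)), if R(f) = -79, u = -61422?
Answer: I*√61501 ≈ 247.99*I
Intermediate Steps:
√(u + R(426)) = √(-61422 - 79) = √(-61501) = I*√61501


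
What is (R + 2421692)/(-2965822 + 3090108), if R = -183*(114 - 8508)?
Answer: 1978897/62143 ≈ 31.844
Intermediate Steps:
R = 1536102 (R = -183*(-8394) = 1536102)
(R + 2421692)/(-2965822 + 3090108) = (1536102 + 2421692)/(-2965822 + 3090108) = 3957794/124286 = 3957794*(1/124286) = 1978897/62143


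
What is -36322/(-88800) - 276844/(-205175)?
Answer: 640722271/364390800 ≈ 1.7583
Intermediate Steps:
-36322/(-88800) - 276844/(-205175) = -36322*(-1/88800) - 276844*(-1/205175) = 18161/44400 + 276844/205175 = 640722271/364390800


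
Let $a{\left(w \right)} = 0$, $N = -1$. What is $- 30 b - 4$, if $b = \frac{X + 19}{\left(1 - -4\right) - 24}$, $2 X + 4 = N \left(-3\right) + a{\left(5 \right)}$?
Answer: $\frac{479}{19} \approx 25.211$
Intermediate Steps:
$X = - \frac{1}{2}$ ($X = -2 + \frac{\left(-1\right) \left(-3\right) + 0}{2} = -2 + \frac{3 + 0}{2} = -2 + \frac{1}{2} \cdot 3 = -2 + \frac{3}{2} = - \frac{1}{2} \approx -0.5$)
$b = - \frac{37}{38}$ ($b = \frac{- \frac{1}{2} + 19}{\left(1 - -4\right) - 24} = \frac{37}{2 \left(\left(1 + 4\right) - 24\right)} = \frac{37}{2 \left(5 - 24\right)} = \frac{37}{2 \left(-19\right)} = \frac{37}{2} \left(- \frac{1}{19}\right) = - \frac{37}{38} \approx -0.97368$)
$- 30 b - 4 = \left(-30\right) \left(- \frac{37}{38}\right) - 4 = \frac{555}{19} - 4 = \frac{479}{19}$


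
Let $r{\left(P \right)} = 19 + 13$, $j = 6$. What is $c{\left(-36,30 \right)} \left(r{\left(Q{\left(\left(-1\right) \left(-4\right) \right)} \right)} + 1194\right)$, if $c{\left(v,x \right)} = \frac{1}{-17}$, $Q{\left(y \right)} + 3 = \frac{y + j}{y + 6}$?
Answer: $- \frac{1226}{17} \approx -72.118$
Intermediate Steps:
$Q{\left(y \right)} = -2$ ($Q{\left(y \right)} = -3 + \frac{y + 6}{y + 6} = -3 + \frac{6 + y}{6 + y} = -3 + 1 = -2$)
$r{\left(P \right)} = 32$
$c{\left(v,x \right)} = - \frac{1}{17}$
$c{\left(-36,30 \right)} \left(r{\left(Q{\left(\left(-1\right) \left(-4\right) \right)} \right)} + 1194\right) = - \frac{32 + 1194}{17} = \left(- \frac{1}{17}\right) 1226 = - \frac{1226}{17}$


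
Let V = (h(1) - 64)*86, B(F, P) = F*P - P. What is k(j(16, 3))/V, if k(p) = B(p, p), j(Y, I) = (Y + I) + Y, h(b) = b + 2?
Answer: -595/2623 ≈ -0.22684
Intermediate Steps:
h(b) = 2 + b
j(Y, I) = I + 2*Y (j(Y, I) = (I + Y) + Y = I + 2*Y)
B(F, P) = -P + F*P
V = -5246 (V = ((2 + 1) - 64)*86 = (3 - 64)*86 = -61*86 = -5246)
k(p) = p*(-1 + p)
k(j(16, 3))/V = ((3 + 2*16)*(-1 + (3 + 2*16)))/(-5246) = ((3 + 32)*(-1 + (3 + 32)))*(-1/5246) = (35*(-1 + 35))*(-1/5246) = (35*34)*(-1/5246) = 1190*(-1/5246) = -595/2623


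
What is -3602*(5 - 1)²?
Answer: -57632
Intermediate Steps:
-3602*(5 - 1)² = -3602*4² = -3602*16 = -57632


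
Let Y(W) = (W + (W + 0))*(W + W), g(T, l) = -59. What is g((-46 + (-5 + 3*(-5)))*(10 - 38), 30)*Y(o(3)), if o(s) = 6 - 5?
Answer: -236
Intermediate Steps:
o(s) = 1
Y(W) = 4*W² (Y(W) = (W + W)*(2*W) = (2*W)*(2*W) = 4*W²)
g((-46 + (-5 + 3*(-5)))*(10 - 38), 30)*Y(o(3)) = -236*1² = -236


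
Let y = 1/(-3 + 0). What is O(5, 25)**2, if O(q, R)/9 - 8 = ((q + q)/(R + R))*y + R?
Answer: 2196324/25 ≈ 87853.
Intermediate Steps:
y = -1/3 (y = 1/(-3) = -1/3 ≈ -0.33333)
O(q, R) = 72 + 9*R - 3*q/R (O(q, R) = 72 + 9*(((q + q)/(R + R))*(-1/3) + R) = 72 + 9*(((2*q)/((2*R)))*(-1/3) + R) = 72 + 9*(((2*q)*(1/(2*R)))*(-1/3) + R) = 72 + 9*((q/R)*(-1/3) + R) = 72 + 9*(-q/(3*R) + R) = 72 + 9*(R - q/(3*R)) = 72 + (9*R - 3*q/R) = 72 + 9*R - 3*q/R)
O(5, 25)**2 = (72 + 9*25 - 3*5/25)**2 = (72 + 225 - 3*5*1/25)**2 = (72 + 225 - 3/5)**2 = (1482/5)**2 = 2196324/25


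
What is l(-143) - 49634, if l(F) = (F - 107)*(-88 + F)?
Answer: 8116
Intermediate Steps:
l(F) = (-107 + F)*(-88 + F)
l(-143) - 49634 = (9416 + (-143)² - 195*(-143)) - 49634 = (9416 + 20449 + 27885) - 49634 = 57750 - 49634 = 8116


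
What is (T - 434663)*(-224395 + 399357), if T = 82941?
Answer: -61537984564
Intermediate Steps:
(T - 434663)*(-224395 + 399357) = (82941 - 434663)*(-224395 + 399357) = -351722*174962 = -61537984564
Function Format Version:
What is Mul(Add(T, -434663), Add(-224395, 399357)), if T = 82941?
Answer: -61537984564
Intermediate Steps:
Mul(Add(T, -434663), Add(-224395, 399357)) = Mul(Add(82941, -434663), Add(-224395, 399357)) = Mul(-351722, 174962) = -61537984564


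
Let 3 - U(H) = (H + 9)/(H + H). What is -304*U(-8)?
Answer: -931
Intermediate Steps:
U(H) = 3 - (9 + H)/(2*H) (U(H) = 3 - (H + 9)/(H + H) = 3 - (9 + H)/(2*H))
-304*U(-8) = -152*(-9 + 5*(-8))/(-8) = -152*(-1)*(-9 - 40)/8 = -152*(-1)*(-49)/8 = -304*49/16 = -931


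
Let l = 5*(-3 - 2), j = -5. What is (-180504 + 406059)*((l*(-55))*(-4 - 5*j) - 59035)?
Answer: -6802738800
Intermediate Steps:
l = -25 (l = 5*(-5) = -25)
(-180504 + 406059)*((l*(-55))*(-4 - 5*j) - 59035) = (-180504 + 406059)*((-25*(-55))*(-4 - 5*(-5)) - 59035) = 225555*(1375*(-4 + 25) - 59035) = 225555*(1375*21 - 59035) = 225555*(28875 - 59035) = 225555*(-30160) = -6802738800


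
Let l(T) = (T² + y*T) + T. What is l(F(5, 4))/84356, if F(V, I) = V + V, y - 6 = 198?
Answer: 1075/42178 ≈ 0.025487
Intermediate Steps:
y = 204 (y = 6 + 198 = 204)
F(V, I) = 2*V
l(T) = T² + 205*T (l(T) = (T² + 204*T) + T = T² + 205*T)
l(F(5, 4))/84356 = ((2*5)*(205 + 2*5))/84356 = (10*(205 + 10))*(1/84356) = (10*215)*(1/84356) = 2150*(1/84356) = 1075/42178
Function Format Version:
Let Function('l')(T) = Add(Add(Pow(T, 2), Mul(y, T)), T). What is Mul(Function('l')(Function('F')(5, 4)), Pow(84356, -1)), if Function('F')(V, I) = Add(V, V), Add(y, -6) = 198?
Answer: Rational(1075, 42178) ≈ 0.025487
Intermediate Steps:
y = 204 (y = Add(6, 198) = 204)
Function('F')(V, I) = Mul(2, V)
Function('l')(T) = Add(Pow(T, 2), Mul(205, T)) (Function('l')(T) = Add(Add(Pow(T, 2), Mul(204, T)), T) = Add(Pow(T, 2), Mul(205, T)))
Mul(Function('l')(Function('F')(5, 4)), Pow(84356, -1)) = Mul(Mul(Mul(2, 5), Add(205, Mul(2, 5))), Pow(84356, -1)) = Mul(Mul(10, Add(205, 10)), Rational(1, 84356)) = Mul(Mul(10, 215), Rational(1, 84356)) = Mul(2150, Rational(1, 84356)) = Rational(1075, 42178)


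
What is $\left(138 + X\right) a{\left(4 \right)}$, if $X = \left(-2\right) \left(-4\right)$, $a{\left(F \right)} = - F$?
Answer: $-584$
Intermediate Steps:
$X = 8$
$\left(138 + X\right) a{\left(4 \right)} = \left(138 + 8\right) \left(\left(-1\right) 4\right) = 146 \left(-4\right) = -584$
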